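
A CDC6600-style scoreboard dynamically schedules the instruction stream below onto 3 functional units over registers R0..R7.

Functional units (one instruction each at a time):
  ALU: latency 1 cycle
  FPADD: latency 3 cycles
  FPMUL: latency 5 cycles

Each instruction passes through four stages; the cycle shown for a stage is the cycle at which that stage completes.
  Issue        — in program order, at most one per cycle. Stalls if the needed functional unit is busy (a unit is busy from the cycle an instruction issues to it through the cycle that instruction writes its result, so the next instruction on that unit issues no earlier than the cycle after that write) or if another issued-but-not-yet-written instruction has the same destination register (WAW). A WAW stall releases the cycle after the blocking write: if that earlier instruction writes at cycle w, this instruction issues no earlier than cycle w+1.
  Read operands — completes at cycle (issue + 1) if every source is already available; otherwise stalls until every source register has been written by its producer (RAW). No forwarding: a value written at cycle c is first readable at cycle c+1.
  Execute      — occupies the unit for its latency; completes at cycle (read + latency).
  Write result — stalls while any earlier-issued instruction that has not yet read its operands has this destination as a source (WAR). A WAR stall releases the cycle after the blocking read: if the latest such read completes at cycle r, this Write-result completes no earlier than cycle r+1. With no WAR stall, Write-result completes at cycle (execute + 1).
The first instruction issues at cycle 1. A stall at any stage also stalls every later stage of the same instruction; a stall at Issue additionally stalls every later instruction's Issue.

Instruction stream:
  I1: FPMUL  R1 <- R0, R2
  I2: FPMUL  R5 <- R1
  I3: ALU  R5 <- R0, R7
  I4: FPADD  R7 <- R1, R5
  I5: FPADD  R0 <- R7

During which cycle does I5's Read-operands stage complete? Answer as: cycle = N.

1) issue 1, read 2, done 7, write 8
2) issue 9, read 10, done 15, write 16  <struct: FPMUL busy until I1 writes@8>
3) issue 17, read 18, done 19, write 20  <WAW R5: wait I2 write@16>
4) issue 18, read 21, done 24, write 25  <RAW R5: wait I3 write@20>
5) issue 26, read 27, done 30, write 31  <struct: FPADD busy until I4 writes@25>

cycle = 27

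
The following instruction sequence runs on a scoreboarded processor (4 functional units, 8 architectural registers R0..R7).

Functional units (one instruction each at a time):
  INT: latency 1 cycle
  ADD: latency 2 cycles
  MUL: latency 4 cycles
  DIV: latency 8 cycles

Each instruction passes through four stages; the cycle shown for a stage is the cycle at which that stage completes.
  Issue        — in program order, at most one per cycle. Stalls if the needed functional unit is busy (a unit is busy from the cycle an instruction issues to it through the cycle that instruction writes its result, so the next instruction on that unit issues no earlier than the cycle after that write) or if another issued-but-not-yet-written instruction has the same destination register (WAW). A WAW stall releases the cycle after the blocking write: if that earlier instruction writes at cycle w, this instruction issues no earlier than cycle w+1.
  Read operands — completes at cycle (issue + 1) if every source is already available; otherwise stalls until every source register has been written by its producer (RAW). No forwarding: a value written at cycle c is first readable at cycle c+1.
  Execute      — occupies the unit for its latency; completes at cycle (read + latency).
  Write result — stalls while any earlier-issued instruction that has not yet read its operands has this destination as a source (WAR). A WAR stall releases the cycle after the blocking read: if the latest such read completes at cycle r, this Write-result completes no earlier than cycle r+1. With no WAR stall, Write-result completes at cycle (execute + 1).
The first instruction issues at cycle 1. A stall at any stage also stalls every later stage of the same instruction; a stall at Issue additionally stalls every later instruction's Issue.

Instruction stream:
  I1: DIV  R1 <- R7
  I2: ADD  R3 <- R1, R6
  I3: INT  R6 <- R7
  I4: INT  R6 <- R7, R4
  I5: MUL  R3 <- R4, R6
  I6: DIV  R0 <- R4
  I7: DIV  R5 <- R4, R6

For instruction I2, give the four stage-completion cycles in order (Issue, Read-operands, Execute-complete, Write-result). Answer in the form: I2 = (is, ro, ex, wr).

[1] I1 issues→DIV
[2] I1 reads; I2 issues→ADD
[3] I3 issues→INT
[4] I3 reads
[5] I3 exec-done
[10] I1 exec-done
[11] I1 writes R1
[12] I2 reads
[13] I3 writes R6
[14] I2 exec-done; I4 issues→INT
[15] I2 writes R3; I4 reads
[16] I4 exec-done; I5 issues→MUL
[17] I4 writes R6; I6 issues→DIV
[18] I5 reads; I6 reads
[22] I5 exec-done
[23] I5 writes R3
[26] I6 exec-done
[27] I6 writes R0
[28] I7 issues→DIV
[29] I7 reads
[37] I7 exec-done
[38] I7 writes R5

I2 = (2, 12, 14, 15)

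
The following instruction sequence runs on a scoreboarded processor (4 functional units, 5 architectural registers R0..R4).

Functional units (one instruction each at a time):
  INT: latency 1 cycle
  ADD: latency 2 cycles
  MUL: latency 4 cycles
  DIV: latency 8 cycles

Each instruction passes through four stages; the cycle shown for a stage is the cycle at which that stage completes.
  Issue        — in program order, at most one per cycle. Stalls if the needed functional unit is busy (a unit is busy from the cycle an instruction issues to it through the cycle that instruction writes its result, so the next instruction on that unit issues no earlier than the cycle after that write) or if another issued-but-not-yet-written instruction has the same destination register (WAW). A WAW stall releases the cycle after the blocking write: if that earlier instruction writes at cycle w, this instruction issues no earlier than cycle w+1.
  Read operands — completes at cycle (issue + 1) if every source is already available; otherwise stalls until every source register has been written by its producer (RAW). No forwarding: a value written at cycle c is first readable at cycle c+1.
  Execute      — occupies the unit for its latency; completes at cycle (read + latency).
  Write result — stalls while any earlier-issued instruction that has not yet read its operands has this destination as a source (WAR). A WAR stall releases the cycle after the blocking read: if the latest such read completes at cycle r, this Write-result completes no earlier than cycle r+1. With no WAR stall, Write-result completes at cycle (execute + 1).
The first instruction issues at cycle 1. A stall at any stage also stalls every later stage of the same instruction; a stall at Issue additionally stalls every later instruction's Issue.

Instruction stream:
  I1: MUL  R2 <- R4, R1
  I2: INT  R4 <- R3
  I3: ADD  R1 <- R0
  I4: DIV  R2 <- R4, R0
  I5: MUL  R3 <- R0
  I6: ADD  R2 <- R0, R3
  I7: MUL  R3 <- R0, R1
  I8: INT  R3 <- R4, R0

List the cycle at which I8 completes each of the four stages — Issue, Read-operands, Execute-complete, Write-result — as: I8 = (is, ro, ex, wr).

cycle 1: issue I1 (MUL)
cycle 2: I1 read-ops | issue I2 (INT)
cycle 3: I2 read-ops | issue I3 (ADD)
cycle 4: I2 finished on INT | I3 read-ops
cycle 5: I2→R4
cycle 6: I1 finished on MUL | I3 finished on ADD
cycle 7: I1→R2 | I3→R1
cycle 8: issue I4 (DIV)
cycle 9: I4 read-ops | issue I5 (MUL)
cycle 10: I5 read-ops
cycle 14: I5 finished on MUL
cycle 15: I5→R3
cycle 17: I4 finished on DIV
cycle 18: I4→R2
cycle 19: issue I6 (ADD)
cycle 20: I6 read-ops | issue I7 (MUL)
cycle 21: I7 read-ops
cycle 22: I6 finished on ADD
cycle 23: I6→R2
cycle 25: I7 finished on MUL
cycle 26: I7→R3
cycle 27: issue I8 (INT)
cycle 28: I8 read-ops
cycle 29: I8 finished on INT
cycle 30: I8→R3

I8 = (27, 28, 29, 30)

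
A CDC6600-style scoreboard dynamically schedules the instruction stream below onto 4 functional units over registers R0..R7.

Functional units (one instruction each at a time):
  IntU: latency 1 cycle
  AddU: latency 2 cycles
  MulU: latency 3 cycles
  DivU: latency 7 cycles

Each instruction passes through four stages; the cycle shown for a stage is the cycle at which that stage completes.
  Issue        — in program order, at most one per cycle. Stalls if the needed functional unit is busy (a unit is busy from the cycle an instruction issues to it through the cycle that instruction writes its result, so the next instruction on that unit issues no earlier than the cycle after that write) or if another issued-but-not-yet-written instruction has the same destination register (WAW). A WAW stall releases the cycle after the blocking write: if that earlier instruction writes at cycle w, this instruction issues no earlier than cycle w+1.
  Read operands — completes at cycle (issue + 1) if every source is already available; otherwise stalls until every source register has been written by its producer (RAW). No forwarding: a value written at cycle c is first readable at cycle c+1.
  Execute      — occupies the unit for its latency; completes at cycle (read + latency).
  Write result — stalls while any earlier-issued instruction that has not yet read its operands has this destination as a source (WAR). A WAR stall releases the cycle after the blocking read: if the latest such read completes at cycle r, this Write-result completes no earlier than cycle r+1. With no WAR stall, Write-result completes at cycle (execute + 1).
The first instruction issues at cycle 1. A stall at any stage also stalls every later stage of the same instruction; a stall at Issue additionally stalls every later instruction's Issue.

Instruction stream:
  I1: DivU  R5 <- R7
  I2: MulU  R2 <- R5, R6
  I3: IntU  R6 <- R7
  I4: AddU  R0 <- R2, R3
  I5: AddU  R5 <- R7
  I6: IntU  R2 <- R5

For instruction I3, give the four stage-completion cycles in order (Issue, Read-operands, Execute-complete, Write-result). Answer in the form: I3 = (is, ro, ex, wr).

I3 = (3, 4, 5, 12)

[1] I1 issues→DivU
[2] I1 reads; I2 issues→MulU
[3] I3 issues→IntU
[4] I3 reads; I4 issues→AddU
[5] I3 exec-done
[9] I1 exec-done
[10] I1 writes R5
[11] I2 reads
[12] I3 writes R6
[14] I2 exec-done
[15] I2 writes R2
[16] I4 reads
[18] I4 exec-done
[19] I4 writes R0
[20] I5 issues→AddU
[21] I5 reads; I6 issues→IntU
[23] I5 exec-done
[24] I5 writes R5
[25] I6 reads
[26] I6 exec-done
[27] I6 writes R2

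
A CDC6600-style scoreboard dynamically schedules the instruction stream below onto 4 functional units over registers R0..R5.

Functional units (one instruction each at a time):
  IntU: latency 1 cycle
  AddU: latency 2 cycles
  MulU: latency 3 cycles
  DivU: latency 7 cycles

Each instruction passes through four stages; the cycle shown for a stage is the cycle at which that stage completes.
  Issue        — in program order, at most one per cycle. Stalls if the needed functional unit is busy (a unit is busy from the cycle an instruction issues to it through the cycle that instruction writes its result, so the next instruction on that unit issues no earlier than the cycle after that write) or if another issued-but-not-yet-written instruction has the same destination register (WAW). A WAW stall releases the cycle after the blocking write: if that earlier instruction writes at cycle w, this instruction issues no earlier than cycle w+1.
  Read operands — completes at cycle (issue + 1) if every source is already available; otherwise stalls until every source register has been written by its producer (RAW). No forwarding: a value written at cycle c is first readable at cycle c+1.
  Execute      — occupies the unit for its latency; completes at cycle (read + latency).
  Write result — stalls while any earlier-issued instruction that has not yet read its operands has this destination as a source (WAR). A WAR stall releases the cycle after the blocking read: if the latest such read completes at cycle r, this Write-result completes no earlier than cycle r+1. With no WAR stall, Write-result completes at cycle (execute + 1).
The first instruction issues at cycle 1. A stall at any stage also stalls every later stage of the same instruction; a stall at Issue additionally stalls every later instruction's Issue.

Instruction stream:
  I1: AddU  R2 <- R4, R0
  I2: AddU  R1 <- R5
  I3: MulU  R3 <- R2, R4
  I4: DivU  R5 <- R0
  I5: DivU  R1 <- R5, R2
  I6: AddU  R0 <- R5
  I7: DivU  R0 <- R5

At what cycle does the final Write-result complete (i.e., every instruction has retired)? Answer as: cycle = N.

t=1  I1 dispatched to AddU
t=2  I1 operands ready
t=4  I1 complete
t=5  R2←I1
t=6  I2 dispatched to AddU
t=7  I2 operands ready · I3 dispatched to MulU
t=8  I3 operands ready · I4 dispatched to DivU
t=9  I2 complete · I4 operands ready
t=10  R1←I2
t=11  I3 complete
t=12  R3←I3
t=16  I4 complete
t=17  R5←I4
t=18  I5 dispatched to DivU
t=19  I5 operands ready · I6 dispatched to AddU
t=20  I6 operands ready
t=22  I6 complete
t=23  R0←I6
t=26  I5 complete
t=27  R1←I5
t=28  I7 dispatched to DivU
t=29  I7 operands ready
t=36  I7 complete
t=37  R0←I7

cycle = 37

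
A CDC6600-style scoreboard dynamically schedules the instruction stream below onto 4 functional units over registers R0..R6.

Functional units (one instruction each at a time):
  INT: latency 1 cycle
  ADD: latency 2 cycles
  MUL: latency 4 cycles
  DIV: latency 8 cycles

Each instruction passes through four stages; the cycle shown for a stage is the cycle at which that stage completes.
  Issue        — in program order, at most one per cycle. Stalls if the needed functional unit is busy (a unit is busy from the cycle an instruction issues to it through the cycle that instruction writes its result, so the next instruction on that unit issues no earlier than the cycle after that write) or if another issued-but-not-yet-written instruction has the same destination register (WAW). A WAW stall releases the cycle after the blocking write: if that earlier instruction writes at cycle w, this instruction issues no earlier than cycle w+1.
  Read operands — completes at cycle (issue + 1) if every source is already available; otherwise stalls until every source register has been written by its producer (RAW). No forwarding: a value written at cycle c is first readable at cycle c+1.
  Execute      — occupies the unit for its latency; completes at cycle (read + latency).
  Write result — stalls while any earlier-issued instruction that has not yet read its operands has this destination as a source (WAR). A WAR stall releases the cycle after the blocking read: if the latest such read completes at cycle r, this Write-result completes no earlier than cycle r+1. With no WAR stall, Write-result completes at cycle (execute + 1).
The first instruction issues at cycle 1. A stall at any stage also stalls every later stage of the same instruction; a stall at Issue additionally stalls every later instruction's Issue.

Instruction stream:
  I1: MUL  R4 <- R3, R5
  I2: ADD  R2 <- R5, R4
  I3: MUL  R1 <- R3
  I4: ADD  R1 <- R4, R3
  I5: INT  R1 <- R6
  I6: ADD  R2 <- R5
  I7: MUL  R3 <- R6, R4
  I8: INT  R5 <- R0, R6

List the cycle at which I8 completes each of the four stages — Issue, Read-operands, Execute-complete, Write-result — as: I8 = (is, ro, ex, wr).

I8 = (24, 25, 26, 27)

I1  is:1  ro:2  ex:6  wr:7
I2  is:2  ro:8  ex:10  wr:11  — RAW R4: wait I1 write@7
I3  is:8  ro:9  ex:13  wr:14  — struct: MUL busy until I1 writes@7
I4  is:15  ro:16  ex:18  wr:19  — WAW R1: wait I3 write@14
I5  is:20  ro:21  ex:22  wr:23  — WAW R1: wait I4 write@19
I6  is:21  ro:22  ex:24  wr:25
I7  is:22  ro:23  ex:27  wr:28
I8  is:24  ro:25  ex:26  wr:27  — struct: INT busy until I5 writes@23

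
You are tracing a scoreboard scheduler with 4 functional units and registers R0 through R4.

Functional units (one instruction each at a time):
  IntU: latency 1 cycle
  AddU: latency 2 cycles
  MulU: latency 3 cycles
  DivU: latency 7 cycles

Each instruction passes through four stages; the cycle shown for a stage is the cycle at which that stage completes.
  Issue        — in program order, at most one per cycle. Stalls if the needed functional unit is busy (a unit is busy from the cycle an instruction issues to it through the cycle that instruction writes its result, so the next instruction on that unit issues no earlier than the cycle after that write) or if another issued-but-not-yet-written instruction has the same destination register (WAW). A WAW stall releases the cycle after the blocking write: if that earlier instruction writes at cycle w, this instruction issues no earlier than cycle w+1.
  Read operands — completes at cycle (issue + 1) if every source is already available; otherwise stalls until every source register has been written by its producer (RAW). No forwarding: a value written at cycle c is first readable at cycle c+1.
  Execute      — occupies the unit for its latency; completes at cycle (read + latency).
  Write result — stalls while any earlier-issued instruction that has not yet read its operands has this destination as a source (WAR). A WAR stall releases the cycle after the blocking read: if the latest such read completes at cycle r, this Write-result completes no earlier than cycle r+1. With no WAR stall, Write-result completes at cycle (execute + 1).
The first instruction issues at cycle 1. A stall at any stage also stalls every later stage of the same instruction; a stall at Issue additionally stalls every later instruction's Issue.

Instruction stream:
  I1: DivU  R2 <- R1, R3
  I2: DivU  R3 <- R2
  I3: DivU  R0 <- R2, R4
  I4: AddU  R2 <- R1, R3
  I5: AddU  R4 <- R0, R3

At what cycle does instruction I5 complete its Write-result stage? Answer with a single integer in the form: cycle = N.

cycle = 34

cycle 1: I1→DivU
cycle 2: I1 RO
cycle 9: I1 EX
cycle 10: I1 WR R2
cycle 11: I2→DivU
cycle 12: I2 RO
cycle 19: I2 EX
cycle 20: I2 WR R3
cycle 21: I3→DivU
cycle 22: I3 RO | I4→AddU
cycle 23: I4 RO
cycle 25: I4 EX
cycle 26: I4 WR R2
cycle 27: I5→AddU
cycle 29: I3 EX
cycle 30: I3 WR R0
cycle 31: I5 RO
cycle 33: I5 EX
cycle 34: I5 WR R4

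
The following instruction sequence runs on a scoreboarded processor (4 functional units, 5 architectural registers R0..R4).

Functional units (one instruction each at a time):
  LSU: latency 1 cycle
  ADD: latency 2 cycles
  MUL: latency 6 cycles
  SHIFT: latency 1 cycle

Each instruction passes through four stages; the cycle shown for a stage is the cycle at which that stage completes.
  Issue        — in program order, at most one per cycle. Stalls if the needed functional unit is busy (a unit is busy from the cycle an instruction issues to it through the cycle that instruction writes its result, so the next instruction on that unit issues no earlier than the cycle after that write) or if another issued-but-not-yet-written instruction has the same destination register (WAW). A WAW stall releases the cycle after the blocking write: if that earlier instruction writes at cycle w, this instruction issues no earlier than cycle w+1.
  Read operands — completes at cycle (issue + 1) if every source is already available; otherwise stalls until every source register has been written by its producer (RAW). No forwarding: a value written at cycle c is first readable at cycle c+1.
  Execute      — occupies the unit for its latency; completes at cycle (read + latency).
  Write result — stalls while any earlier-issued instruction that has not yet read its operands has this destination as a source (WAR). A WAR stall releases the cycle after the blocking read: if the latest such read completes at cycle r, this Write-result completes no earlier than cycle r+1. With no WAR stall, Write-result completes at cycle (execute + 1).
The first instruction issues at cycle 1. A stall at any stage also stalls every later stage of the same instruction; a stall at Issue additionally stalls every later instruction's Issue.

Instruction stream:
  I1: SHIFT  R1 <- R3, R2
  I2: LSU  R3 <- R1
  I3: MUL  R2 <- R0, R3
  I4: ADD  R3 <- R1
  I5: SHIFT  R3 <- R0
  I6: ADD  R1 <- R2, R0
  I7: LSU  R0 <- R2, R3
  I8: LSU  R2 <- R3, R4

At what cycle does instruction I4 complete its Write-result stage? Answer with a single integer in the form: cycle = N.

cycle = 12

t=1  issue I1 (SHIFT)
t=2  I1 read-ops · issue I2 (LSU)
t=3  I1 finished on SHIFT · issue I3 (MUL)
t=4  I1→R1
t=5  I2 read-ops
t=6  I2 finished on LSU
t=7  I2→R3
t=8  I3 read-ops · issue I4 (ADD)
t=9  I4 read-ops
t=11  I4 finished on ADD
t=12  I4→R3
t=13  issue I5 (SHIFT)
t=14  I3 finished on MUL · I5 read-ops · issue I6 (ADD)
t=15  I3→R2 · I5 finished on SHIFT · issue I7 (LSU)
t=16  I5→R3 · I6 read-ops
t=17  I7 read-ops
t=18  I6 finished on ADD · I7 finished on LSU
t=19  I6→R1 · I7→R0
t=20  issue I8 (LSU)
t=21  I8 read-ops
t=22  I8 finished on LSU
t=23  I8→R2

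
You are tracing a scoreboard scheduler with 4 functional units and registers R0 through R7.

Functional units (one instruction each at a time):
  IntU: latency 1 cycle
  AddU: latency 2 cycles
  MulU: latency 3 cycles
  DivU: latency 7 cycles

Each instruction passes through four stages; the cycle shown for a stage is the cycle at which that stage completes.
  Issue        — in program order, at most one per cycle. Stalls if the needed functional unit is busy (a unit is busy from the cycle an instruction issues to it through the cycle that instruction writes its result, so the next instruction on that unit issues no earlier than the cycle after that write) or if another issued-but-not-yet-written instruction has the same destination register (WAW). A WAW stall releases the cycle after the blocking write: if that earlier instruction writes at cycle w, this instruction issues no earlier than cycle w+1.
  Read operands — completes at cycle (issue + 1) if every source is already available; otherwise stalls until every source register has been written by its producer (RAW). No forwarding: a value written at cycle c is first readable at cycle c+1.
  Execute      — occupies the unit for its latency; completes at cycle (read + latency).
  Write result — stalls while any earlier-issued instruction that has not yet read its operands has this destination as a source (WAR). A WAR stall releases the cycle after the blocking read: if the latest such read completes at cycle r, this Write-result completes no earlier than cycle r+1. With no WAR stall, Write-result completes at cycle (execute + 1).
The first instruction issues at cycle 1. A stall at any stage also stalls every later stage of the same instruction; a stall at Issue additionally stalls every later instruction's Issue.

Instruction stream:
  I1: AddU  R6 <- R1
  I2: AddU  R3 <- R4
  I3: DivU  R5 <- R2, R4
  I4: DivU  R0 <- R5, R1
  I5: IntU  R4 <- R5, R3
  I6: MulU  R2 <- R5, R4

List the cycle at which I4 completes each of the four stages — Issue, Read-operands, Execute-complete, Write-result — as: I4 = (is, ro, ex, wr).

I4 = (17, 18, 25, 26)

I1  is:1  ro:2  ex:4  wr:5
I2  is:6  ro:7  ex:9  wr:10  — struct: AddU busy until I1 writes@5
I3  is:7  ro:8  ex:15  wr:16
I4  is:17  ro:18  ex:25  wr:26  — struct: DivU busy until I3 writes@16
I5  is:18  ro:19  ex:20  wr:21
I6  is:19  ro:22  ex:25  wr:26  — RAW R4: wait I5 write@21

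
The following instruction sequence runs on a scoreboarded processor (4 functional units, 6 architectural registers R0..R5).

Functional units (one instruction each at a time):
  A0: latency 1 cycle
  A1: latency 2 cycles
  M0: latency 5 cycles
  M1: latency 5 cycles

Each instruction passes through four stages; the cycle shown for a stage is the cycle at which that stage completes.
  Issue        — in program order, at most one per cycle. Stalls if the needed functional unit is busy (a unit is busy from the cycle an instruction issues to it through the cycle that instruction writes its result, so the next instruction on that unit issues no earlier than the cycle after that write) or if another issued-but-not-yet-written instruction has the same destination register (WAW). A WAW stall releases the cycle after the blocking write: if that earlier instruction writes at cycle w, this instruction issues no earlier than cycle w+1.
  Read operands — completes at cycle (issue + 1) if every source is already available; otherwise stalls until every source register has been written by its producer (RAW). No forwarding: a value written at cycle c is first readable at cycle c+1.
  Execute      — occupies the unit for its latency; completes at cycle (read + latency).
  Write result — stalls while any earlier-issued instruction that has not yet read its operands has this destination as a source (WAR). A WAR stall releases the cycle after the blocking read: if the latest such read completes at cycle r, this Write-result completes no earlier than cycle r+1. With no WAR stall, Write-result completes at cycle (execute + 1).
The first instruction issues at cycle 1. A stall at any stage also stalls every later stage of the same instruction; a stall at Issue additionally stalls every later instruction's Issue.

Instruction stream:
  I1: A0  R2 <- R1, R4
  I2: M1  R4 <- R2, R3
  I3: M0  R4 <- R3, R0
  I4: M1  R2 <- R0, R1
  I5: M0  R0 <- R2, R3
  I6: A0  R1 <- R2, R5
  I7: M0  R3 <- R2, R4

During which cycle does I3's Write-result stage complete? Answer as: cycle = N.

cycle 1: I1 dispatched to A0
cycle 2: I1 operands ready; I2 dispatched to M1
cycle 3: I1 complete
cycle 4: R2←I1
cycle 5: I2 operands ready
cycle 10: I2 complete
cycle 11: R4←I2
cycle 12: I3 dispatched to M0
cycle 13: I3 operands ready; I4 dispatched to M1
cycle 14: I4 operands ready
cycle 18: I3 complete
cycle 19: R4←I3; I4 complete
cycle 20: R2←I4; I5 dispatched to M0
cycle 21: I5 operands ready; I6 dispatched to A0
cycle 22: I6 operands ready
cycle 23: I6 complete
cycle 24: R1←I6
cycle 26: I5 complete
cycle 27: R0←I5
cycle 28: I7 dispatched to M0
cycle 29: I7 operands ready
cycle 34: I7 complete
cycle 35: R3←I7

cycle = 19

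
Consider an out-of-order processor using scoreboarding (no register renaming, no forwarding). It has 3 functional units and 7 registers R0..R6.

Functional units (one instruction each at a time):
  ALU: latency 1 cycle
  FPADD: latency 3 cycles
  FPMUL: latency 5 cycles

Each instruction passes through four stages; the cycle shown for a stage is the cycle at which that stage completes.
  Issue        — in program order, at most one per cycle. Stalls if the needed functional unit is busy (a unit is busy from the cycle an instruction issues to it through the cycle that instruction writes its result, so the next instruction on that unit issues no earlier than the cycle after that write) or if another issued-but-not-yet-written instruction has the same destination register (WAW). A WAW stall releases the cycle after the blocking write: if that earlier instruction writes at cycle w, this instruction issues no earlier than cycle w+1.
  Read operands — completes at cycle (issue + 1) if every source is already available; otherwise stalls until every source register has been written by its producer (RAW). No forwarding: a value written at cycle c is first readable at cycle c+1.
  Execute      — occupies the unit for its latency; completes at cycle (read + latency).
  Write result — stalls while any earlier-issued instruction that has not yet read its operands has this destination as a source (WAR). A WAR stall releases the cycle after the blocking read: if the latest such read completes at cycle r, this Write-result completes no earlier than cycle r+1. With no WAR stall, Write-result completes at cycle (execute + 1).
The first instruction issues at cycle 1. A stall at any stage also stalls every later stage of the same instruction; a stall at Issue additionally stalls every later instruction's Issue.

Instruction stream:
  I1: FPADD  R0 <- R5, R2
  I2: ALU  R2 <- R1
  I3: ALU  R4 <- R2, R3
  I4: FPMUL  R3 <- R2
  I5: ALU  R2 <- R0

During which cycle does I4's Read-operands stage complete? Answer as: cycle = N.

c1: I1 dispatched to FPADD
c2: I1 operands ready; I2 dispatched to ALU
c3: I2 operands ready
c4: I2 complete
c5: I1 complete; R2←I2
c6: R0←I1; I3 dispatched to ALU
c7: I3 operands ready; I4 dispatched to FPMUL
c8: I3 complete; I4 operands ready
c9: R4←I3
c10: I5 dispatched to ALU
c11: I5 operands ready
c12: I5 complete
c13: I4 complete; R2←I5
c14: R3←I4

cycle = 8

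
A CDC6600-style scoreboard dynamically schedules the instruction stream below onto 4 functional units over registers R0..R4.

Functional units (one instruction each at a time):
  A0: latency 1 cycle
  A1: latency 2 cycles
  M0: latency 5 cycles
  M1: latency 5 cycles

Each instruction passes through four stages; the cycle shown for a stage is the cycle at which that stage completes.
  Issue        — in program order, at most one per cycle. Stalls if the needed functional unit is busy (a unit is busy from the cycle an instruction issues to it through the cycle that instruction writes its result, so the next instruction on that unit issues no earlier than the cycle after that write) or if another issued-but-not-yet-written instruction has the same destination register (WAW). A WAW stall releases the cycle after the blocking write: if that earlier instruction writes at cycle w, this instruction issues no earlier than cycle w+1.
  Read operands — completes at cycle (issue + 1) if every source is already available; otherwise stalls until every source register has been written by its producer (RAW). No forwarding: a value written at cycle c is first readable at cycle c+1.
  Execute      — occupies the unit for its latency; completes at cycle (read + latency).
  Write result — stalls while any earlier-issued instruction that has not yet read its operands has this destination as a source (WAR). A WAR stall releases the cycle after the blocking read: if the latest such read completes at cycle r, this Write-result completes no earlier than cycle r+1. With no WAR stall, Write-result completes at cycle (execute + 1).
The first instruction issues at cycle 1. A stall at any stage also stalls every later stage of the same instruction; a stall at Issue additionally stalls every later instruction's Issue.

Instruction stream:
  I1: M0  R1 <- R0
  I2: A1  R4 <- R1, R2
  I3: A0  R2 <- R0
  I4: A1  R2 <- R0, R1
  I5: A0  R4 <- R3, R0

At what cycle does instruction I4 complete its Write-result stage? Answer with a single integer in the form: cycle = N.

1) issue 1, read 2, done 7, write 8
2) issue 2, read 9, done 11, write 12  <RAW R1: wait I1 write@8>
3) issue 3, read 4, done 5, write 10  <WAR R2: wait I2 read@9>
4) issue 13, read 14, done 16, write 17  <struct: A1 busy until I2 writes@12>
5) issue 14, read 15, done 16, write 17

cycle = 17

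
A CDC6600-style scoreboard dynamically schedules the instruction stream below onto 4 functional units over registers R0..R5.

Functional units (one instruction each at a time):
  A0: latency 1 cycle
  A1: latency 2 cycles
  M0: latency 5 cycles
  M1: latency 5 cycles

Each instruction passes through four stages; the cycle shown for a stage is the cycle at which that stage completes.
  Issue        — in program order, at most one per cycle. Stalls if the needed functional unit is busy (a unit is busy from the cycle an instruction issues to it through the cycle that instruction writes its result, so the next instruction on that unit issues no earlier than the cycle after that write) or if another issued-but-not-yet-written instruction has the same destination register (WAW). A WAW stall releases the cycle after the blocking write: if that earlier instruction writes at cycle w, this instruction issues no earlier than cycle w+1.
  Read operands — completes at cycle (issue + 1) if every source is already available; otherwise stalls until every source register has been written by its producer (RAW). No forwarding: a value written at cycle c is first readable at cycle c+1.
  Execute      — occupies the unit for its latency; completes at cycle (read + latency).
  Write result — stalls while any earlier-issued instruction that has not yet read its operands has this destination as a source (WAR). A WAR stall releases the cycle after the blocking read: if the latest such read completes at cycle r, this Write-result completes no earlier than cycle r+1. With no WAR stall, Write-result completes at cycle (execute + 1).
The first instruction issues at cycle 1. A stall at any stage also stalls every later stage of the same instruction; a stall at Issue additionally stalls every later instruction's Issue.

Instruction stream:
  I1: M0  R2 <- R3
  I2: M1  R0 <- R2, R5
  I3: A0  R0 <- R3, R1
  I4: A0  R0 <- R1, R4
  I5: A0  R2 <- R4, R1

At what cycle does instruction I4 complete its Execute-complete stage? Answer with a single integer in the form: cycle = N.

cycle 1: issue I1 (M0)
cycle 2: I1 read-ops; issue I2 (M1)
cycle 7: I1 finished on M0
cycle 8: I1→R2
cycle 9: I2 read-ops
cycle 14: I2 finished on M1
cycle 15: I2→R0
cycle 16: issue I3 (A0)
cycle 17: I3 read-ops
cycle 18: I3 finished on A0
cycle 19: I3→R0
cycle 20: issue I4 (A0)
cycle 21: I4 read-ops
cycle 22: I4 finished on A0
cycle 23: I4→R0
cycle 24: issue I5 (A0)
cycle 25: I5 read-ops
cycle 26: I5 finished on A0
cycle 27: I5→R2

cycle = 22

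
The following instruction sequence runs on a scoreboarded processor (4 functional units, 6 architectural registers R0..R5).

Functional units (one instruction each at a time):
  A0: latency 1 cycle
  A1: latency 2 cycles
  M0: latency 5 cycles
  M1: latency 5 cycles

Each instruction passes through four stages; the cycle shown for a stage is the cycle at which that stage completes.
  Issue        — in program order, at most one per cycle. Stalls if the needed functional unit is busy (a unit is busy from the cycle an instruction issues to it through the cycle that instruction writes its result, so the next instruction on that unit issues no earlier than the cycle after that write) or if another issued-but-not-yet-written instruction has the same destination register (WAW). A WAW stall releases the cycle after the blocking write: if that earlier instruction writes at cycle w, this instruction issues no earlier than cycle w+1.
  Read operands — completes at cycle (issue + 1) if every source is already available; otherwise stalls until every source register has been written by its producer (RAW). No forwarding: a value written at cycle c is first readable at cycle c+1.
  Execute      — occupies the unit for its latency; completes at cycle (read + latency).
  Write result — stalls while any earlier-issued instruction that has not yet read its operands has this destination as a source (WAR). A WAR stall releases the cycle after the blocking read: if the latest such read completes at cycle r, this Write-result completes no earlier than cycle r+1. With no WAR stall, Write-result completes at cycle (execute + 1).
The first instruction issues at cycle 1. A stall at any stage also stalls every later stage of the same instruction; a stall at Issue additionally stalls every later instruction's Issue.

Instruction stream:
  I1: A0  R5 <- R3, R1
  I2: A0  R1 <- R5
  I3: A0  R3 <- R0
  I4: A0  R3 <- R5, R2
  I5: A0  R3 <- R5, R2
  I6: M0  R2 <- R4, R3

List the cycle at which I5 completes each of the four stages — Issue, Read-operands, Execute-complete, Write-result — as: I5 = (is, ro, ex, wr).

I5 = (17, 18, 19, 20)

[1] I1→A0
[2] I1 RO
[3] I1 EX
[4] I1 WR R5
[5] I2→A0
[6] I2 RO
[7] I2 EX
[8] I2 WR R1
[9] I3→A0
[10] I3 RO
[11] I3 EX
[12] I3 WR R3
[13] I4→A0
[14] I4 RO
[15] I4 EX
[16] I4 WR R3
[17] I5→A0
[18] I5 RO; I6→M0
[19] I5 EX
[20] I5 WR R3
[21] I6 RO
[26] I6 EX
[27] I6 WR R2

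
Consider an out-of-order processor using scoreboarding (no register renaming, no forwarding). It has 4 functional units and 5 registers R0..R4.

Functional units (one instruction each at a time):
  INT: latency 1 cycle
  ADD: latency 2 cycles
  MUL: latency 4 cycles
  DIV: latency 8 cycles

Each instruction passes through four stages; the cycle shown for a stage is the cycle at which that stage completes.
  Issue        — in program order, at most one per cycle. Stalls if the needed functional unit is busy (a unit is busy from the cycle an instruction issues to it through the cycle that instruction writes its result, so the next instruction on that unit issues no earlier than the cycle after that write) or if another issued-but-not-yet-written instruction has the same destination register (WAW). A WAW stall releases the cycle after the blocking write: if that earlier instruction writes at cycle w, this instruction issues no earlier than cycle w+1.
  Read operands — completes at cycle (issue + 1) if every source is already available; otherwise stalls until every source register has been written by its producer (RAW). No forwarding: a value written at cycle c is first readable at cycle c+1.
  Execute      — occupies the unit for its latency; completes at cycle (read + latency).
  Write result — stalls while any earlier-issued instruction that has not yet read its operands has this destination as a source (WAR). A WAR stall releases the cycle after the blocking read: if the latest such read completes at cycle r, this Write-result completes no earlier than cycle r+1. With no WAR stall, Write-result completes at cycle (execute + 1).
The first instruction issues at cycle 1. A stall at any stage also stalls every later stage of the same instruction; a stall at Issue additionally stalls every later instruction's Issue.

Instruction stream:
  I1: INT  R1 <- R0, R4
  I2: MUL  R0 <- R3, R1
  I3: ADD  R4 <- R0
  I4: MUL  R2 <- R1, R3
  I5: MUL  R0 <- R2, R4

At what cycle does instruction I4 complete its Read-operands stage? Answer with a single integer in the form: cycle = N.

cycle 1: I1→INT
cycle 2: I1 RO, I2→MUL
cycle 3: I1 EX, I3→ADD
cycle 4: I1 WR R1
cycle 5: I2 RO
cycle 9: I2 EX
cycle 10: I2 WR R0
cycle 11: I3 RO, I4→MUL
cycle 12: I4 RO
cycle 13: I3 EX
cycle 14: I3 WR R4
cycle 16: I4 EX
cycle 17: I4 WR R2
cycle 18: I5→MUL
cycle 19: I5 RO
cycle 23: I5 EX
cycle 24: I5 WR R0

cycle = 12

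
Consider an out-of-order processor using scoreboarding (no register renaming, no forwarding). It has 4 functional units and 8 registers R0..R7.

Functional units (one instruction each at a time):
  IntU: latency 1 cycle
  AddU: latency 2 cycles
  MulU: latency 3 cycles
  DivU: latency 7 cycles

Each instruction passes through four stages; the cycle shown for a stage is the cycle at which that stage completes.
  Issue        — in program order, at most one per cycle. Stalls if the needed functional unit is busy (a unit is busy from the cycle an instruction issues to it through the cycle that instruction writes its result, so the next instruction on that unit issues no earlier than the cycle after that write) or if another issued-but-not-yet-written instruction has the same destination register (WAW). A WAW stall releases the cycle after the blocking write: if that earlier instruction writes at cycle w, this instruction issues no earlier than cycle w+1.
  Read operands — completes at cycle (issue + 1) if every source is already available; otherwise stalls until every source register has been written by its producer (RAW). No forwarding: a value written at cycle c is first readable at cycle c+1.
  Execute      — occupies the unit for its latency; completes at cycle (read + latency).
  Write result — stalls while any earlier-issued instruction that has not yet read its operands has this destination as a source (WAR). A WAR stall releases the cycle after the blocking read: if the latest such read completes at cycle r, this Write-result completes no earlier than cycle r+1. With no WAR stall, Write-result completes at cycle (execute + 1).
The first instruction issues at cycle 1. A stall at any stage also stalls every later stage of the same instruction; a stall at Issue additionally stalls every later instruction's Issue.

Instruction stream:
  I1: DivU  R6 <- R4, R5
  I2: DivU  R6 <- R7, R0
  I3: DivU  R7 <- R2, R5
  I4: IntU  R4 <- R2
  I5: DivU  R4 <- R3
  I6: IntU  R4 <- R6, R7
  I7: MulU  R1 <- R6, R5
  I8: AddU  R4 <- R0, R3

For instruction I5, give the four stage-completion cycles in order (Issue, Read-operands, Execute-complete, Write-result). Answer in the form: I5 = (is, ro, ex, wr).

I5 = (31, 32, 39, 40)

1) issue 1, read 2, done 9, write 10
2) issue 11, read 12, done 19, write 20  <struct: DivU busy until I1 writes@10>
3) issue 21, read 22, done 29, write 30  <struct: DivU busy until I2 writes@20>
4) issue 22, read 23, done 24, write 25
5) issue 31, read 32, done 39, write 40  <struct: DivU busy until I3 writes@30>
6) issue 41, read 42, done 43, write 44  <WAW R4: wait I5 write@40>
7) issue 42, read 43, done 46, write 47
8) issue 45, read 46, done 48, write 49  <WAW R4: wait I6 write@44>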